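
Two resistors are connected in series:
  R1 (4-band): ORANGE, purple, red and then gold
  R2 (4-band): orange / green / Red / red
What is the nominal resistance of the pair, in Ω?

7200 Ω

R1: orange, violet → 37; red ×10^2 → 3700 Ω.
R2: orange, green → 35; red ×10^2 → 3500 Ω.
Series: 3700 + 3500 = 7200 Ω.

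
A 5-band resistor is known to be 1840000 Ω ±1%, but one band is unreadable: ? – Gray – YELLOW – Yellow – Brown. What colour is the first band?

brown

1840000 Ω = 184 × 10^4.
The first band gives digit 1 of the significand, and 1 is brown.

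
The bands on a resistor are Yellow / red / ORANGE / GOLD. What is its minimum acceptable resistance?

39900 Ω

Yellow → 4 (first significant figure)
Red → 2 (second significant figure)
Orange → ×10^3 multiplier
Gold → ±5% tolerance
42 × 1000 = 42000 Ω
Minimum = 42000 × (1 − 5/100) = 39900 Ω.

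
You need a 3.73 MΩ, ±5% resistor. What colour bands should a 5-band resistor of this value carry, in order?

orange, violet, orange, yellow, gold

3730000 Ω = 373 × 10^4.
3 → orange
7 → violet
3 → orange
Multiplier 10^4 → yellow.
±5% tolerance → gold.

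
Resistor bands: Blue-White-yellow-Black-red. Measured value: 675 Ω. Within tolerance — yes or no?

Blue → 6 (first significant figure)
White → 9 (second significant figure)
Yellow → 4 (third significant figure)
Black → ×1 multiplier
Red → ±2% tolerance
694 × 1 = 694 Ω
Allowed range: 680.12 Ω to 707.88 Ω.
675 Ω lies outside that range.

no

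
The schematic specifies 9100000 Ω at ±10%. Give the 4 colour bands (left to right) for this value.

white, brown, green, silver

9100000 Ω = 91 × 10^5.
9 → white
1 → brown
Multiplier 10^5 → green.
±10% tolerance → silver.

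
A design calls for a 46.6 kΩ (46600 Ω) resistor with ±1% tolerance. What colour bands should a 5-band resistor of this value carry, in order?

yellow, blue, blue, red, brown

46600 Ω = 466 × 10^2.
4 → yellow
6 → blue
6 → blue
Multiplier 10^2 → red.
±1% tolerance → brown.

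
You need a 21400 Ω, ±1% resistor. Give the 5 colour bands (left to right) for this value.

red, brown, yellow, red, brown

21400 Ω = 214 × 10^2.
2 → red
1 → brown
4 → yellow
Multiplier 10^2 → red.
±1% tolerance → brown.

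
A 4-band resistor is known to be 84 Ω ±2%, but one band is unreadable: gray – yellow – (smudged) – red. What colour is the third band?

black

84 Ω = 84 × 10^0.
The third band is the multiplier, 10^0, which is black.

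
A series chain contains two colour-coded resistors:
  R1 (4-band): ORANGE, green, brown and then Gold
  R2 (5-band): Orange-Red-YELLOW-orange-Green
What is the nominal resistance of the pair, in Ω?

324350 Ω

R1: orange, green → 35; brown ×10 → 350 Ω.
R2: orange, red, yellow → 324; orange ×10^3 → 324000 Ω.
Series: 350 + 324000 = 324350 Ω.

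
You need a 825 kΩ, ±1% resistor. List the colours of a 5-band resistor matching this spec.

grey, red, green, orange, brown

825000 Ω = 825 × 10^3.
8 → grey
2 → red
5 → green
Multiplier 10^3 → orange.
±1% tolerance → brown.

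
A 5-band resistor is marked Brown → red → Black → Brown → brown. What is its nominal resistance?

Brown → 1 (first significant figure)
Red → 2 (second significant figure)
Black → 0 (third significant figure)
Brown → ×10 multiplier
120 × 10 = 1200 Ω

1200 Ω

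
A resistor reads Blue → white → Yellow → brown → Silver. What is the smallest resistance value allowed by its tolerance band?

6246 Ω

Blue → 6 (first significant figure)
White → 9 (second significant figure)
Yellow → 4 (third significant figure)
Brown → ×10 multiplier
Silver → ±10% tolerance
694 × 10 = 6940 Ω
Smallest = 6940 × (1 − 10/100) = 6246 Ω.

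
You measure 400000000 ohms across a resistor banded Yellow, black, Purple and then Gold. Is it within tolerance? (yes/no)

yes

Yellow → 4 (first significant figure)
Black → 0 (second significant figure)
Violet → ×10^7 multiplier
Gold → ±5% tolerance
40 × 10000000 = 400000000 Ω
Allowed range: 380000000 Ω to 420000000 Ω.
400000000 ohms lies inside that range.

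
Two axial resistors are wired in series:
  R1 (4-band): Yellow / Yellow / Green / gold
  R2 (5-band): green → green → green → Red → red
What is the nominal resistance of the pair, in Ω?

4455500 Ω

R1: yellow, yellow → 44; green ×10^5 → 4400000 Ω.
R2: green, green, green → 555; red ×10^2 → 55500 Ω.
Series: 4400000 + 55500 = 4455500 Ω.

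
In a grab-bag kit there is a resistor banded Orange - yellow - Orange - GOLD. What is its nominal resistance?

Orange → 3 (first significant figure)
Yellow → 4 (second significant figure)
Orange → ×10^3 multiplier
34 × 1000 = 34000 Ω

34000 Ω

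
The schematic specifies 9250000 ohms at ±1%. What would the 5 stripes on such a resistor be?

9250000 Ω = 925 × 10^4.
9 → white
2 → red
5 → green
Multiplier 10^4 → yellow.
±1% tolerance → brown.

white, red, green, yellow, brown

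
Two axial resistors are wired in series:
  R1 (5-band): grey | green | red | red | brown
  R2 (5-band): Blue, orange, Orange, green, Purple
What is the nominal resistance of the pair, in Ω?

R1: grey, green, red → 852; red ×10^2 → 85200 Ω.
R2: blue, orange, orange → 633; green ×10^5 → 63300000 Ω.
Series: 85200 + 63300000 = 63385200 Ω.

63385200 Ω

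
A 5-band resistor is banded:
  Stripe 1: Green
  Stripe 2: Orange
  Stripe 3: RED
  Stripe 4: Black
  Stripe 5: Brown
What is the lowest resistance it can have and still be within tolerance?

526.68 Ω

Green → 5 (first significant figure)
Orange → 3 (second significant figure)
Red → 2 (third significant figure)
Black → ×1 multiplier
Brown → ±1% tolerance
532 × 1 = 532 Ω
Lowest = 532 × (1 − 1/100) = 526.68 Ω.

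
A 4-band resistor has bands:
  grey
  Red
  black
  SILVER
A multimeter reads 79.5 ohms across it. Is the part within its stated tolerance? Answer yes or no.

Grey → 8 (first significant figure)
Red → 2 (second significant figure)
Black → ×1 multiplier
Silver → ±10% tolerance
82 × 1 = 82 Ω
Allowed range: 73.8 Ω to 90.2 Ω.
79.5 ohms lies inside that range.

yes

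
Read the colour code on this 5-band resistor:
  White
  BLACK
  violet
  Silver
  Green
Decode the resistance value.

9.07 Ω

White → 9 (first significant figure)
Black → 0 (second significant figure)
Violet → 7 (third significant figure)
Silver → ×0.01 multiplier
907 × 0.01 = 9.07 Ω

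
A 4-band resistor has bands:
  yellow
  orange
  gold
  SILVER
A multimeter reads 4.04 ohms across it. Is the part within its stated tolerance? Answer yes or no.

Yellow → 4 (first significant figure)
Orange → 3 (second significant figure)
Gold → ×0.1 multiplier
Silver → ±10% tolerance
43 × 0.1 = 4.3 Ω
Allowed range: 3.87 Ω to 4.73 Ω.
4.04 ohms lies inside that range.

yes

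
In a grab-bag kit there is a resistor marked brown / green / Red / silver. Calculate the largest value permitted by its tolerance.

1650 Ω

Brown → 1 (first significant figure)
Green → 5 (second significant figure)
Red → ×10^2 multiplier
Silver → ±10% tolerance
15 × 100 = 1500 Ω
Largest = 1500 × (1 + 10/100) = 1650 Ω.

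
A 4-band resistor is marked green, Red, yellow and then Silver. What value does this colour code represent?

Green → 5 (first significant figure)
Red → 2 (second significant figure)
Yellow → ×10^4 multiplier
52 × 10000 = 520000 Ω

520000 Ω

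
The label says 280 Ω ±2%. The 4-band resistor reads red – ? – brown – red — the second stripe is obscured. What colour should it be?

280 Ω = 28 × 10^1.
The second band gives digit 8 of the significand, and 8 is grey.

grey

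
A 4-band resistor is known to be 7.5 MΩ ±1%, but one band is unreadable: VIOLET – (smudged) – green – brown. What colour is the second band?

green

7500000 Ω = 75 × 10^5.
The second band gives digit 5 of the significand, and 5 is green.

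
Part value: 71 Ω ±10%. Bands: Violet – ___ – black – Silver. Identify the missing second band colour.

71 Ω = 71 × 10^0.
The second band gives digit 1 of the significand, and 1 is brown.

brown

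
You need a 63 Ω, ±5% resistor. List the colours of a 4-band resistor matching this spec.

blue, orange, black, gold

63 Ω = 63 × 10^0.
6 → blue
3 → orange
Multiplier 10^0 → black.
±5% tolerance → gold.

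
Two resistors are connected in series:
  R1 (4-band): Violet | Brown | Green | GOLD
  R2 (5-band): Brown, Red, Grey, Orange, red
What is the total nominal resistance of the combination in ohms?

7228000 Ω

R1: violet, brown → 71; green ×10^5 → 7100000 Ω.
R2: brown, red, grey → 128; orange ×10^3 → 128000 Ω.
Series: 7100000 + 128000 = 7228000 Ω.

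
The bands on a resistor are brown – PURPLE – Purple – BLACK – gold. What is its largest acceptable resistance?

Brown → 1 (first significant figure)
Violet → 7 (second significant figure)
Violet → 7 (third significant figure)
Black → ×1 multiplier
Gold → ±5% tolerance
177 × 1 = 177 Ω
Largest = 177 × (1 + 5/100) = 185.85 Ω.

185.85 Ω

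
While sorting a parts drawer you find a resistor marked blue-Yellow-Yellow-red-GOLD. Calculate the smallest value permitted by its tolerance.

Blue → 6 (first significant figure)
Yellow → 4 (second significant figure)
Yellow → 4 (third significant figure)
Red → ×10^2 multiplier
Gold → ±5% tolerance
644 × 100 = 64400 Ω
Smallest = 64400 × (1 − 5/100) = 61180 Ω.

61180 Ω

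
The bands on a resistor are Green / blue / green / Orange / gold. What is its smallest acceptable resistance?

536750 Ω

Green → 5 (first significant figure)
Blue → 6 (second significant figure)
Green → 5 (third significant figure)
Orange → ×10^3 multiplier
Gold → ±5% tolerance
565 × 1000 = 565000 Ω
Smallest = 565000 × (1 − 5/100) = 536750 Ω.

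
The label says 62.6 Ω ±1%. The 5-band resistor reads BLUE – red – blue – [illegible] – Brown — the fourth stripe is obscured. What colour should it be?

gold

62.6 Ω = 626 × 10^-1.
The fourth band is the multiplier, 10^-1, which is gold.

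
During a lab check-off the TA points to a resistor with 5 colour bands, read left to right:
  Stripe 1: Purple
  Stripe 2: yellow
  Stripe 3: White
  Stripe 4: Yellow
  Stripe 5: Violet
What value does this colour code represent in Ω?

7490000 Ω

Violet → 7 (first significant figure)
Yellow → 4 (second significant figure)
White → 9 (third significant figure)
Yellow → ×10^4 multiplier
749 × 10000 = 7490000 Ω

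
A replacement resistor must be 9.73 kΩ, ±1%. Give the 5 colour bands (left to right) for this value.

white, violet, orange, brown, brown

9730 Ω = 973 × 10^1.
9 → white
7 → violet
3 → orange
Multiplier 10^1 → brown.
±1% tolerance → brown.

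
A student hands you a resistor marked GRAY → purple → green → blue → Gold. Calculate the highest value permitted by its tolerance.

Grey → 8 (first significant figure)
Violet → 7 (second significant figure)
Green → 5 (third significant figure)
Blue → ×10^6 multiplier
Gold → ±5% tolerance
875 × 1000000 = 875000000 Ω
Highest = 875000000 × (1 + 5/100) = 918750000 Ω.

918750000 Ω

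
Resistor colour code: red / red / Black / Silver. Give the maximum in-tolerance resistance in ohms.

Red → 2 (first significant figure)
Red → 2 (second significant figure)
Black → ×1 multiplier
Silver → ±10% tolerance
22 × 1 = 22 Ω
Maximum = 22 × (1 + 10/100) = 24.2 Ω.

24.2 Ω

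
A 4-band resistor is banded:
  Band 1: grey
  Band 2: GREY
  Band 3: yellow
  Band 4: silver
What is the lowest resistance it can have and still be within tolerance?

792000 Ω

Grey → 8 (first significant figure)
Grey → 8 (second significant figure)
Yellow → ×10^4 multiplier
Silver → ±10% tolerance
88 × 10000 = 880000 Ω
Lowest = 880000 × (1 − 10/100) = 792000 Ω.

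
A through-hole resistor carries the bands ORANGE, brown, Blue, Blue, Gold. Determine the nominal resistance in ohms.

316000000 Ω

Orange → 3 (first significant figure)
Brown → 1 (second significant figure)
Blue → 6 (third significant figure)
Blue → ×10^6 multiplier
316 × 1000000 = 316000000 Ω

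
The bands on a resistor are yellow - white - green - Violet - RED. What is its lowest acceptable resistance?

Yellow → 4 (first significant figure)
White → 9 (second significant figure)
Green → 5 (third significant figure)
Violet → ×10^7 multiplier
Red → ±2% tolerance
495 × 10000000 = 4950000000 Ω
Lowest = 4950000000 × (1 − 2/100) = 4851000000 Ω.

4851000000 Ω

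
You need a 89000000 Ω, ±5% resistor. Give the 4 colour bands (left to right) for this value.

grey, white, blue, gold

89000000 Ω = 89 × 10^6.
8 → grey
9 → white
Multiplier 10^6 → blue.
±5% tolerance → gold.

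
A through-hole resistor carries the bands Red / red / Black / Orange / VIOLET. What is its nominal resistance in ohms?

Red → 2 (first significant figure)
Red → 2 (second significant figure)
Black → 0 (third significant figure)
Orange → ×10^3 multiplier
220 × 1000 = 220000 Ω

220000 Ω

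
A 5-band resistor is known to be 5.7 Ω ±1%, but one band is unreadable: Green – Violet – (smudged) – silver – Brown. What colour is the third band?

black

5.7 Ω = 570 × 10^-2.
The third band gives digit 0 of the significand, and 0 is black.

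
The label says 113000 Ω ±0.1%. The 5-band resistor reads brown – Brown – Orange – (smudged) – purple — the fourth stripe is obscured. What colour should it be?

113000 Ω = 113 × 10^3.
The fourth band is the multiplier, 10^3, which is orange.

orange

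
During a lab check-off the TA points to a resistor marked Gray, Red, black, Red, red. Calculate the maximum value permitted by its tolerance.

Grey → 8 (first significant figure)
Red → 2 (second significant figure)
Black → 0 (third significant figure)
Red → ×10^2 multiplier
Red → ±2% tolerance
820 × 100 = 82000 Ω
Maximum = 82000 × (1 + 2/100) = 83640 Ω.

83640 Ω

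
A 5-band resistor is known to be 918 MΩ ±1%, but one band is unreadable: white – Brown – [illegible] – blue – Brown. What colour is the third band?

918000000 Ω = 918 × 10^6.
The third band gives digit 8 of the significand, and 8 is grey.

grey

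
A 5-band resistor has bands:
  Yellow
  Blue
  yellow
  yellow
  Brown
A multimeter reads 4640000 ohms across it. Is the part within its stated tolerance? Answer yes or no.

Yellow → 4 (first significant figure)
Blue → 6 (second significant figure)
Yellow → 4 (third significant figure)
Yellow → ×10^4 multiplier
Brown → ±1% tolerance
464 × 10000 = 4640000 Ω
Allowed range: 4593600 Ω to 4686400 Ω.
4640000 ohms lies inside that range.

yes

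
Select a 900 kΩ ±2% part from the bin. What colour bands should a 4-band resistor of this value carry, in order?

white, black, yellow, red

900000 Ω = 90 × 10^4.
9 → white
0 → black
Multiplier 10^4 → yellow.
±2% tolerance → red.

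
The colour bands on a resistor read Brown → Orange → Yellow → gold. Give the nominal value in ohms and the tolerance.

Brown → 1 (first significant figure)
Orange → 3 (second significant figure)
Yellow → ×10^4 multiplier
Gold → ±5% tolerance
13 × 10000 = 130000 Ω

130000 Ω ±5%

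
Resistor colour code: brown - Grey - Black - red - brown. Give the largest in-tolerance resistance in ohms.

18180 Ω

Brown → 1 (first significant figure)
Grey → 8 (second significant figure)
Black → 0 (third significant figure)
Red → ×10^2 multiplier
Brown → ±1% tolerance
180 × 100 = 18000 Ω
Largest = 18000 × (1 + 1/100) = 18180 Ω.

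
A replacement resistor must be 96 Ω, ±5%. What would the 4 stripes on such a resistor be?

white, blue, black, gold

96 Ω = 96 × 10^0.
9 → white
6 → blue
Multiplier 10^0 → black.
±5% tolerance → gold.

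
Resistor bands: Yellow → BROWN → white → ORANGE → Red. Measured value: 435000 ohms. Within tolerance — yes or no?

no

Yellow → 4 (first significant figure)
Brown → 1 (second significant figure)
White → 9 (third significant figure)
Orange → ×10^3 multiplier
Red → ±2% tolerance
419 × 1000 = 419000 Ω
Allowed range: 410620 Ω to 427380 Ω.
435000 ohms lies outside that range.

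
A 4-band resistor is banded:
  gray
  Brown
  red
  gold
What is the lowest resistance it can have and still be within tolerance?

Grey → 8 (first significant figure)
Brown → 1 (second significant figure)
Red → ×10^2 multiplier
Gold → ±5% tolerance
81 × 100 = 8100 Ω
Lowest = 8100 × (1 − 5/100) = 7695 Ω.

7695 Ω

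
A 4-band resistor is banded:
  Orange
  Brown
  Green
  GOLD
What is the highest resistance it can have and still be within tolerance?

3255000 Ω

Orange → 3 (first significant figure)
Brown → 1 (second significant figure)
Green → ×10^5 multiplier
Gold → ±5% tolerance
31 × 100000 = 3100000 Ω
Highest = 3100000 × (1 + 5/100) = 3255000 Ω.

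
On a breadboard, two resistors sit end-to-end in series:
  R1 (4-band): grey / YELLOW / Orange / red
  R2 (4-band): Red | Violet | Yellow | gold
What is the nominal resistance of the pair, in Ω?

R1: grey, yellow → 84; orange ×10^3 → 84000 Ω.
R2: red, violet → 27; yellow ×10^4 → 270000 Ω.
Series: 84000 + 270000 = 354000 Ω.

354000 Ω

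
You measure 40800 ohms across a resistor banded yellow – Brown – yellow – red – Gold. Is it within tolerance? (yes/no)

yes

Yellow → 4 (first significant figure)
Brown → 1 (second significant figure)
Yellow → 4 (third significant figure)
Red → ×10^2 multiplier
Gold → ±5% tolerance
414 × 100 = 41400 Ω
Allowed range: 39330 Ω to 43470 Ω.
40800 ohms lies inside that range.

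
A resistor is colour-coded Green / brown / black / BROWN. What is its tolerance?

The last band, brown, is the tolerance band.
Brown corresponds to ±1%.

±1%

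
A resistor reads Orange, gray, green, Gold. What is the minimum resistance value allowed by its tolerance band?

3610000 Ω

Orange → 3 (first significant figure)
Grey → 8 (second significant figure)
Green → ×10^5 multiplier
Gold → ±5% tolerance
38 × 100000 = 3800000 Ω
Minimum = 3800000 × (1 − 5/100) = 3610000 Ω.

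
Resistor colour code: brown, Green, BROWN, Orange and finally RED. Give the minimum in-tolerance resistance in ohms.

Brown → 1 (first significant figure)
Green → 5 (second significant figure)
Brown → 1 (third significant figure)
Orange → ×10^3 multiplier
Red → ±2% tolerance
151 × 1000 = 151000 Ω
Minimum = 151000 × (1 − 2/100) = 147980 Ω.

147980 Ω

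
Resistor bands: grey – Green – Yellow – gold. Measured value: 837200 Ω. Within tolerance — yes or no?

Grey → 8 (first significant figure)
Green → 5 (second significant figure)
Yellow → ×10^4 multiplier
Gold → ±5% tolerance
85 × 10000 = 850000 Ω
Allowed range: 807500 Ω to 892500 Ω.
837200 Ω lies inside that range.

yes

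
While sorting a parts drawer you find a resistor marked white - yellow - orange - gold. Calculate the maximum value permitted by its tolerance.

98700 Ω

White → 9 (first significant figure)
Yellow → 4 (second significant figure)
Orange → ×10^3 multiplier
Gold → ±5% tolerance
94 × 1000 = 94000 Ω
Maximum = 94000 × (1 + 5/100) = 98700 Ω.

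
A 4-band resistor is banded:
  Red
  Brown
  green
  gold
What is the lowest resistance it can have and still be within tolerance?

Red → 2 (first significant figure)
Brown → 1 (second significant figure)
Green → ×10^5 multiplier
Gold → ±5% tolerance
21 × 100000 = 2100000 Ω
Lowest = 2100000 × (1 − 5/100) = 1995000 Ω.

1995000 Ω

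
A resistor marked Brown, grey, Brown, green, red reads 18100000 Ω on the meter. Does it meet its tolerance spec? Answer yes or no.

Brown → 1 (first significant figure)
Grey → 8 (second significant figure)
Brown → 1 (third significant figure)
Green → ×10^5 multiplier
Red → ±2% tolerance
181 × 100000 = 18100000 Ω
Allowed range: 17738000 Ω to 18462000 Ω.
18100000 Ω lies inside that range.

yes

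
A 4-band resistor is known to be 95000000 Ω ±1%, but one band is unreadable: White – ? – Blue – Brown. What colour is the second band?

95000000 Ω = 95 × 10^6.
The second band gives digit 5 of the significand, and 5 is green.

green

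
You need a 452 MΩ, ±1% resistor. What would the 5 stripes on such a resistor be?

452000000 Ω = 452 × 10^6.
4 → yellow
5 → green
2 → red
Multiplier 10^6 → blue.
±1% tolerance → brown.

yellow, green, red, blue, brown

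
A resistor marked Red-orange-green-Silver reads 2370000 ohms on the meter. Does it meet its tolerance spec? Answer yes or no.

Red → 2 (first significant figure)
Orange → 3 (second significant figure)
Green → ×10^5 multiplier
Silver → ±10% tolerance
23 × 100000 = 2300000 Ω
Allowed range: 2070000 Ω to 2530000 Ω.
2370000 ohms lies inside that range.

yes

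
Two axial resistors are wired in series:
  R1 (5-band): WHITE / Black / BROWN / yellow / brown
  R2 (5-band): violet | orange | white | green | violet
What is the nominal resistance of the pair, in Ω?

82910000 Ω

R1: white, black, brown → 901; yellow ×10^4 → 9010000 Ω.
R2: violet, orange, white → 739; green ×10^5 → 73900000 Ω.
Series: 9010000 + 73900000 = 82910000 Ω.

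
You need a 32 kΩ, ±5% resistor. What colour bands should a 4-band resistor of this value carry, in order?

32000 Ω = 32 × 10^3.
3 → orange
2 → red
Multiplier 10^3 → orange.
±5% tolerance → gold.

orange, red, orange, gold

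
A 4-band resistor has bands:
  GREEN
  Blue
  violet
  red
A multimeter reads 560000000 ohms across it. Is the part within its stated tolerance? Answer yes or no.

yes

Green → 5 (first significant figure)
Blue → 6 (second significant figure)
Violet → ×10^7 multiplier
Red → ±2% tolerance
56 × 10000000 = 560000000 Ω
Allowed range: 548800000 Ω to 571200000 Ω.
560000000 ohms lies inside that range.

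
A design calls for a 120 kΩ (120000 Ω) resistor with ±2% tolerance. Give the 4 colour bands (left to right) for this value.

120000 Ω = 12 × 10^4.
1 → brown
2 → red
Multiplier 10^4 → yellow.
±2% tolerance → red.

brown, red, yellow, red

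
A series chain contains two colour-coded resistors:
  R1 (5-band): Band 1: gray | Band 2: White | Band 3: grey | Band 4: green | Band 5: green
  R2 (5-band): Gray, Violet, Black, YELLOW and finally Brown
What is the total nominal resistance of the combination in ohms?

R1: grey, white, grey → 898; green ×10^5 → 89800000 Ω.
R2: grey, violet, black → 870; yellow ×10^4 → 8700000 Ω.
Series: 89800000 + 8700000 = 98500000 Ω.

98500000 Ω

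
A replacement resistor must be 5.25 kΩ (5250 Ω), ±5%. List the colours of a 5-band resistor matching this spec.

5250 Ω = 525 × 10^1.
5 → green
2 → red
5 → green
Multiplier 10^1 → brown.
±5% tolerance → gold.

green, red, green, brown, gold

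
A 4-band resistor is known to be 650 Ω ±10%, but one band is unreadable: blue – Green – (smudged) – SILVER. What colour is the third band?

650 Ω = 65 × 10^1.
The third band is the multiplier, 10^1, which is brown.

brown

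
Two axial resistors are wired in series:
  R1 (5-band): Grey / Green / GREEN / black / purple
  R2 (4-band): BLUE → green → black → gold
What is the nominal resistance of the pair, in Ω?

R1: grey, green, green → 855; black ×1 → 855 Ω.
R2: blue, green → 65; black ×1 → 65 Ω.
Series: 855 + 65 = 920 Ω.

920 Ω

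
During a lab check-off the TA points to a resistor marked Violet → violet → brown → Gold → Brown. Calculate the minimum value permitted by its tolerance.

76.329 Ω

Violet → 7 (first significant figure)
Violet → 7 (second significant figure)
Brown → 1 (third significant figure)
Gold → ×0.1 multiplier
Brown → ±1% tolerance
771 × 0.1 = 77.1 Ω
Minimum = 77.1 × (1 − 1/100) = 76.329 Ω.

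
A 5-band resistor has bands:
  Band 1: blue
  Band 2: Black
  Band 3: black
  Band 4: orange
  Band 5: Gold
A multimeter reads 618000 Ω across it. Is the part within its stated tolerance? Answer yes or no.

yes

Blue → 6 (first significant figure)
Black → 0 (second significant figure)
Black → 0 (third significant figure)
Orange → ×10^3 multiplier
Gold → ±5% tolerance
600 × 1000 = 600000 Ω
Allowed range: 570000 Ω to 630000 Ω.
618000 Ω lies inside that range.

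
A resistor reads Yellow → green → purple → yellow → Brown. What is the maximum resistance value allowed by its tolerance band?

Yellow → 4 (first significant figure)
Green → 5 (second significant figure)
Violet → 7 (third significant figure)
Yellow → ×10^4 multiplier
Brown → ±1% tolerance
457 × 10000 = 4570000 Ω
Maximum = 4570000 × (1 + 1/100) = 4615700 Ω.

4615700 Ω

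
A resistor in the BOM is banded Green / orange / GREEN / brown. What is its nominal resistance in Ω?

Green → 5 (first significant figure)
Orange → 3 (second significant figure)
Green → ×10^5 multiplier
53 × 100000 = 5300000 Ω

5300000 Ω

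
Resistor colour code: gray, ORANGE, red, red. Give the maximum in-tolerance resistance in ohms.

Grey → 8 (first significant figure)
Orange → 3 (second significant figure)
Red → ×10^2 multiplier
Red → ±2% tolerance
83 × 100 = 8300 Ω
Maximum = 8300 × (1 + 2/100) = 8466 Ω.

8466 Ω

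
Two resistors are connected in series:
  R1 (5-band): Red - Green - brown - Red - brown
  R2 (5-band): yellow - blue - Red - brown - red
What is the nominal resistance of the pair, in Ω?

29720 Ω

R1: red, green, brown → 251; red ×10^2 → 25100 Ω.
R2: yellow, blue, red → 462; brown ×10 → 4620 Ω.
Series: 25100 + 4620 = 29720 Ω.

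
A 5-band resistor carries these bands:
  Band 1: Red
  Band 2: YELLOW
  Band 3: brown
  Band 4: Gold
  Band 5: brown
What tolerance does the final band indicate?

The last band, brown, is the tolerance band.
Brown corresponds to ±1%.

±1%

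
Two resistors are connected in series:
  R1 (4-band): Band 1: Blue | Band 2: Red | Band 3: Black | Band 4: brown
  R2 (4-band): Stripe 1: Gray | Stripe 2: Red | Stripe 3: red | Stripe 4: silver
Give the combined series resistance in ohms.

R1: blue, red → 62; black ×1 → 62 Ω.
R2: grey, red → 82; red ×10^2 → 8200 Ω.
Series: 62 + 8200 = 8262 Ω.

8262 Ω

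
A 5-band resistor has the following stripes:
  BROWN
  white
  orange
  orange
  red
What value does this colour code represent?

193000 Ω

Brown → 1 (first significant figure)
White → 9 (second significant figure)
Orange → 3 (third significant figure)
Orange → ×10^3 multiplier
193 × 1000 = 193000 Ω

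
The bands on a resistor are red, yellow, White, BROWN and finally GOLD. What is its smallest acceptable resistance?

2365.5 Ω

Red → 2 (first significant figure)
Yellow → 4 (second significant figure)
White → 9 (third significant figure)
Brown → ×10 multiplier
Gold → ±5% tolerance
249 × 10 = 2490 Ω
Smallest = 2490 × (1 − 5/100) = 2365.5 Ω.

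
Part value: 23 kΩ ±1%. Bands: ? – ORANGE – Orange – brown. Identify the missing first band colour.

red

23000 Ω = 23 × 10^3.
The first band gives digit 2 of the significand, and 2 is red.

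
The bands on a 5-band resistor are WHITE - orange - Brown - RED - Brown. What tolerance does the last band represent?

The last band, brown, is the tolerance band.
Brown corresponds to ±1%.

±1%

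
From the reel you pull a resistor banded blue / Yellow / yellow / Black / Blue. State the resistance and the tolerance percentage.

Blue → 6 (first significant figure)
Yellow → 4 (second significant figure)
Yellow → 4 (third significant figure)
Black → ×1 multiplier
Blue → ±0.25% tolerance
644 × 1 = 644 Ω

644 Ω ±0.25%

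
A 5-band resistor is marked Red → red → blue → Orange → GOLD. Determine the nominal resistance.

226000 Ω

Red → 2 (first significant figure)
Red → 2 (second significant figure)
Blue → 6 (third significant figure)
Orange → ×10^3 multiplier
226 × 1000 = 226000 Ω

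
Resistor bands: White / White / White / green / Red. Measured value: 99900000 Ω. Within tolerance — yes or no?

White → 9 (first significant figure)
White → 9 (second significant figure)
White → 9 (third significant figure)
Green → ×10^5 multiplier
Red → ±2% tolerance
999 × 100000 = 99900000 Ω
Allowed range: 97902000 Ω to 101898000 Ω.
99900000 Ω lies inside that range.

yes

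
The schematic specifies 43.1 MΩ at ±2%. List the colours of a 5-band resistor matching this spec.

yellow, orange, brown, green, red

43100000 Ω = 431 × 10^5.
4 → yellow
3 → orange
1 → brown
Multiplier 10^5 → green.
±2% tolerance → red.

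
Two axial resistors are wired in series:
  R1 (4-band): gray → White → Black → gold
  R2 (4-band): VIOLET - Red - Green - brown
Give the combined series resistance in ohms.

7200089 Ω

R1: grey, white → 89; black ×1 → 89 Ω.
R2: violet, red → 72; green ×10^5 → 7200000 Ω.
Series: 89 + 7200000 = 7200089 Ω.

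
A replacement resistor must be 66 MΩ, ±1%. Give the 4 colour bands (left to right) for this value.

66000000 Ω = 66 × 10^6.
6 → blue
6 → blue
Multiplier 10^6 → blue.
±1% tolerance → brown.

blue, blue, blue, brown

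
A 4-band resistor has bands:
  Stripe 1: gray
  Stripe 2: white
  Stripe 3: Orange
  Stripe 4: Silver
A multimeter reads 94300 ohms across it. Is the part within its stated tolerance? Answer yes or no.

Grey → 8 (first significant figure)
White → 9 (second significant figure)
Orange → ×10^3 multiplier
Silver → ±10% tolerance
89 × 1000 = 89000 Ω
Allowed range: 80100 Ω to 97900 Ω.
94300 ohms lies inside that range.

yes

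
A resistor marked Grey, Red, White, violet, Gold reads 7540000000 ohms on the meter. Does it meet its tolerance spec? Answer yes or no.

no

Grey → 8 (first significant figure)
Red → 2 (second significant figure)
White → 9 (third significant figure)
Violet → ×10^7 multiplier
Gold → ±5% tolerance
829 × 10000000 = 8290000000 Ω
Allowed range: 7875500000 Ω to 8704500000 Ω.
7540000000 ohms lies outside that range.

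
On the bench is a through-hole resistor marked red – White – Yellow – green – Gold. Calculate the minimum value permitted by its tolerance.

Red → 2 (first significant figure)
White → 9 (second significant figure)
Yellow → 4 (third significant figure)
Green → ×10^5 multiplier
Gold → ±5% tolerance
294 × 100000 = 29400000 Ω
Minimum = 29400000 × (1 − 5/100) = 27930000 Ω.

27930000 Ω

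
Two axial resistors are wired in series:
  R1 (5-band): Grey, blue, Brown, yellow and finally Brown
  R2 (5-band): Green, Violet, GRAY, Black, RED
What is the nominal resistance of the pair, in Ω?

8610578 Ω

R1: grey, blue, brown → 861; yellow ×10^4 → 8610000 Ω.
R2: green, violet, grey → 578; black ×1 → 578 Ω.
Series: 8610000 + 578 = 8610578 Ω.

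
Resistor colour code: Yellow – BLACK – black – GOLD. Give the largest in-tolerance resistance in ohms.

42 Ω

Yellow → 4 (first significant figure)
Black → 0 (second significant figure)
Black → ×1 multiplier
Gold → ±5% tolerance
40 × 1 = 40 Ω
Largest = 40 × (1 + 5/100) = 42 Ω.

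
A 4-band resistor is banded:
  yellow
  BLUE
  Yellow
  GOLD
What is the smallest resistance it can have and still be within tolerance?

437000 Ω

Yellow → 4 (first significant figure)
Blue → 6 (second significant figure)
Yellow → ×10^4 multiplier
Gold → ±5% tolerance
46 × 10000 = 460000 Ω
Smallest = 460000 × (1 − 5/100) = 437000 Ω.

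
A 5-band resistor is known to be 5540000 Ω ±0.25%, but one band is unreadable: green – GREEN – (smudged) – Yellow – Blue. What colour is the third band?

yellow

5540000 Ω = 554 × 10^4.
The third band gives digit 4 of the significand, and 4 is yellow.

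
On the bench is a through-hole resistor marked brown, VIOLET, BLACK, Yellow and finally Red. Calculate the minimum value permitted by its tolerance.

Brown → 1 (first significant figure)
Violet → 7 (second significant figure)
Black → 0 (third significant figure)
Yellow → ×10^4 multiplier
Red → ±2% tolerance
170 × 10000 = 1700000 Ω
Minimum = 1700000 × (1 − 2/100) = 1666000 Ω.

1666000 Ω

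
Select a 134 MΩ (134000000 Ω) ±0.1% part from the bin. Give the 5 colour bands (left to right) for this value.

134000000 Ω = 134 × 10^6.
1 → brown
3 → orange
4 → yellow
Multiplier 10^6 → blue.
±0.1% tolerance → violet.

brown, orange, yellow, blue, violet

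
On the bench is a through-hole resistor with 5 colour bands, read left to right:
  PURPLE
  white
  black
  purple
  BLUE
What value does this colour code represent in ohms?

7900000000 Ω

Violet → 7 (first significant figure)
White → 9 (second significant figure)
Black → 0 (third significant figure)
Violet → ×10^7 multiplier
790 × 10000000 = 7900000000 Ω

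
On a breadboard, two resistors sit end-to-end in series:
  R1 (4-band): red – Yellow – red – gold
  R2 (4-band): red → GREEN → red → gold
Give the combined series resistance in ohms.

R1: red, yellow → 24; red ×10^2 → 2400 Ω.
R2: red, green → 25; red ×10^2 → 2500 Ω.
Series: 2400 + 2500 = 4900 Ω.

4900 Ω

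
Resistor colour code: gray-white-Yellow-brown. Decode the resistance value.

890000 Ω

Grey → 8 (first significant figure)
White → 9 (second significant figure)
Yellow → ×10^4 multiplier
89 × 10000 = 890000 Ω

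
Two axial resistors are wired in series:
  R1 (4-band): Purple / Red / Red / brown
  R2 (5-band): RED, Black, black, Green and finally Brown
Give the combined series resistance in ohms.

R1: violet, red → 72; red ×10^2 → 7200 Ω.
R2: red, black, black → 200; green ×10^5 → 20000000 Ω.
Series: 7200 + 20000000 = 20007200 Ω.

20007200 Ω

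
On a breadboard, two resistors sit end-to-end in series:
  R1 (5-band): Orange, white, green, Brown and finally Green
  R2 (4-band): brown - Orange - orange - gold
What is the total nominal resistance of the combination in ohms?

R1: orange, white, green → 395; brown ×10 → 3950 Ω.
R2: brown, orange → 13; orange ×10^3 → 13000 Ω.
Series: 3950 + 13000 = 16950 Ω.

16950 Ω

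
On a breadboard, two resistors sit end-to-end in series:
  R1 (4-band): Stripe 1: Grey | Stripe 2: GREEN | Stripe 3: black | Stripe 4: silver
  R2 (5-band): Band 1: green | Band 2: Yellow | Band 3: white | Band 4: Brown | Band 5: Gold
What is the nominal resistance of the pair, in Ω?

5575 Ω

R1: grey, green → 85; black ×1 → 85 Ω.
R2: green, yellow, white → 549; brown ×10 → 5490 Ω.
Series: 85 + 5490 = 5575 Ω.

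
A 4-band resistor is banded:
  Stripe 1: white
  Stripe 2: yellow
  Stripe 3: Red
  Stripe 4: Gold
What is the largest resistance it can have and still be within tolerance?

White → 9 (first significant figure)
Yellow → 4 (second significant figure)
Red → ×10^2 multiplier
Gold → ±5% tolerance
94 × 100 = 9400 Ω
Largest = 9400 × (1 + 5/100) = 9870 Ω.

9870 Ω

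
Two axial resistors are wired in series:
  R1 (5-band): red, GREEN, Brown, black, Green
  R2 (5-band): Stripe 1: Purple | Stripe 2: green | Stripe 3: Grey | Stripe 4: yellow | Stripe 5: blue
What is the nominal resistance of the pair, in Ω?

7580251 Ω

R1: red, green, brown → 251; black ×1 → 251 Ω.
R2: violet, green, grey → 758; yellow ×10^4 → 7580000 Ω.
Series: 251 + 7580000 = 7580251 Ω.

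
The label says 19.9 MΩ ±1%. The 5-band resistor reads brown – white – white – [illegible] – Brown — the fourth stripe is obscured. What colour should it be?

green

19900000 Ω = 199 × 10^5.
The fourth band is the multiplier, 10^5, which is green.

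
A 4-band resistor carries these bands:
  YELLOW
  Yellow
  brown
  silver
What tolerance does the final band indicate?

The last band, silver, is the tolerance band.
Silver corresponds to ±10%.

±10%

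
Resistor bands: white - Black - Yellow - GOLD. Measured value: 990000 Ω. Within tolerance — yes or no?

White → 9 (first significant figure)
Black → 0 (second significant figure)
Yellow → ×10^4 multiplier
Gold → ±5% tolerance
90 × 10000 = 900000 Ω
Allowed range: 855000 Ω to 945000 Ω.
990000 Ω lies outside that range.

no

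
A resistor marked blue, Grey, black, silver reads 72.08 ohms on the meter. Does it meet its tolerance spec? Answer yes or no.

yes

Blue → 6 (first significant figure)
Grey → 8 (second significant figure)
Black → ×1 multiplier
Silver → ±10% tolerance
68 × 1 = 68 Ω
Allowed range: 61.2 Ω to 74.8 Ω.
72.08 ohms lies inside that range.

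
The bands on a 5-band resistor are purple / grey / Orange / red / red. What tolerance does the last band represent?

±2%

The last band, red, is the tolerance band.
Red corresponds to ±2%.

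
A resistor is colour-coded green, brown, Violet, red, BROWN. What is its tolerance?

±1%

The last band, brown, is the tolerance band.
Brown corresponds to ±1%.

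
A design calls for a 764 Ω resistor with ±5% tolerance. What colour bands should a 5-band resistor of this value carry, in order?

violet, blue, yellow, black, gold

764 Ω = 764 × 10^0.
7 → violet
6 → blue
4 → yellow
Multiplier 10^0 → black.
±5% tolerance → gold.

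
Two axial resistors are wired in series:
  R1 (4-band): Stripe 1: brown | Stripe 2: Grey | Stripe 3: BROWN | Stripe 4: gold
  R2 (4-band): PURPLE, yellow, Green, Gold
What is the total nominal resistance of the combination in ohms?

7400180 Ω

R1: brown, grey → 18; brown ×10 → 180 Ω.
R2: violet, yellow → 74; green ×10^5 → 7400000 Ω.
Series: 180 + 7400000 = 7400180 Ω.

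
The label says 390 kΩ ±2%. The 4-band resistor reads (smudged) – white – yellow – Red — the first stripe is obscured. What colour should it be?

orange

390000 Ω = 39 × 10^4.
The first band gives digit 3 of the significand, and 3 is orange.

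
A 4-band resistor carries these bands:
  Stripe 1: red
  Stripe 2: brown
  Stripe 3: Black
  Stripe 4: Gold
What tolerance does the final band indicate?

±5%

The last band, gold, is the tolerance band.
Gold corresponds to ±5%.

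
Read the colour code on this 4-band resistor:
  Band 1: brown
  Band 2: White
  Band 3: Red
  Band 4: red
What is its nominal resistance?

1900 Ω

Brown → 1 (first significant figure)
White → 9 (second significant figure)
Red → ×10^2 multiplier
19 × 100 = 1900 Ω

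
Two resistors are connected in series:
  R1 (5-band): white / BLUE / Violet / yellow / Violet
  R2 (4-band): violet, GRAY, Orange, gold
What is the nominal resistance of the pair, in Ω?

9748000 Ω

R1: white, blue, violet → 967; yellow ×10^4 → 9670000 Ω.
R2: violet, grey → 78; orange ×10^3 → 78000 Ω.
Series: 9670000 + 78000 = 9748000 Ω.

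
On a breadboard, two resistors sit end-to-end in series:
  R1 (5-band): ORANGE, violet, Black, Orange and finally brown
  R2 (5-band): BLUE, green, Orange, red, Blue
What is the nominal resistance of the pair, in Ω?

R1: orange, violet, black → 370; orange ×10^3 → 370000 Ω.
R2: blue, green, orange → 653; red ×10^2 → 65300 Ω.
Series: 370000 + 65300 = 435300 Ω.

435300 Ω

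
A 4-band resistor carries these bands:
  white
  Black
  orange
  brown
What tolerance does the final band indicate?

±1%

The last band, brown, is the tolerance band.
Brown corresponds to ±1%.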